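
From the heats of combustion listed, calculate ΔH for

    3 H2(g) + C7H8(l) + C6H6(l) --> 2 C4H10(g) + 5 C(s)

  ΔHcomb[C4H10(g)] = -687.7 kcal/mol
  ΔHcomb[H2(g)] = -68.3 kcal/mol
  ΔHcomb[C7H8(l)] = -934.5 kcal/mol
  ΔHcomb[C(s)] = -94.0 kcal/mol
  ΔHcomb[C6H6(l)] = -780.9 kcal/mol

Using ΔH = Σ nΔHc°(reactants) − Σ nΔHc°(products):
= [3·(-68.3) + 1·(-934.5) + 1·(-780.9)] − [2·(-687.7) + 5·(-94.0)]
= -74.9 kcal/mol

ΔH = -74.9 kcal/mol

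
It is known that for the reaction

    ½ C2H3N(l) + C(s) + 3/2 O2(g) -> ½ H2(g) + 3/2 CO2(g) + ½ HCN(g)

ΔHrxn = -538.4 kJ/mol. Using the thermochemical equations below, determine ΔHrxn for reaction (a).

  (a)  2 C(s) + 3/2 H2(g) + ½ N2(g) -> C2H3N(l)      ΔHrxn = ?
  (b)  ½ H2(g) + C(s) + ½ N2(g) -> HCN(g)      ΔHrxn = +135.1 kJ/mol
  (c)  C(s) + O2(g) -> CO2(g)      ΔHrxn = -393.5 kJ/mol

(a) reversed and × 1/2: contributes −1/2·x
(b) × 1/2: (1/2)·(+135.1) = +67.55 kJ/mol
(c) × 3/2: (3/2)·(-393.5) = -590.25 kJ/mol
-538.4 = (+67.55) + (-590.25) − 1/2·x
x = (-538.4 − (-522.7)) / (-1/2) = 31.4 kJ/mol

ΔHrxn = 31.4 kJ/mol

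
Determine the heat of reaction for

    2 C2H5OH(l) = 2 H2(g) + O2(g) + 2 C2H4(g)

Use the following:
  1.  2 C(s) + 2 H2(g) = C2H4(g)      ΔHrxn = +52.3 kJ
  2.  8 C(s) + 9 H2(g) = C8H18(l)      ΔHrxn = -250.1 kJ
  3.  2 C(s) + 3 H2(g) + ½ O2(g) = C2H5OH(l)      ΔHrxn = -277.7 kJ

eq. 1 × 2: (2)·(+52.3) = +104.6 kJ
eq. 2: not needed.
eq. 3 reversed and × 2: (-2)·(-277.7) = +555.4 kJ
ΔHrxn = (+104.6) + (+555.4) = 660.0 kJ

ΔHrxn = 660.0 kJ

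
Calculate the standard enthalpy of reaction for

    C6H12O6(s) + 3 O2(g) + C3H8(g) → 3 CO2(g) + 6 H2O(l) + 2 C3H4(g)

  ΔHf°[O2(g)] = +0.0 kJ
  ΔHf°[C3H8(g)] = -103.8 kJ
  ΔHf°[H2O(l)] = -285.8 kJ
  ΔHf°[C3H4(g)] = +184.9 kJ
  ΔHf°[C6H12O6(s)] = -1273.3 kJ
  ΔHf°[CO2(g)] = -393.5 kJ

ΔH°rxn = -1148.4 kJ

Products: 3·(-393.5) + 6·(-285.8) + 2·(+184.9) = -2525.5
Reactants: 1·(-1273.3) + 3·(+0.0) + 1·(-103.8) = -1377.1
ΔH°rxn = (-2525.5) − (-1377.1) = -1148.4 kJ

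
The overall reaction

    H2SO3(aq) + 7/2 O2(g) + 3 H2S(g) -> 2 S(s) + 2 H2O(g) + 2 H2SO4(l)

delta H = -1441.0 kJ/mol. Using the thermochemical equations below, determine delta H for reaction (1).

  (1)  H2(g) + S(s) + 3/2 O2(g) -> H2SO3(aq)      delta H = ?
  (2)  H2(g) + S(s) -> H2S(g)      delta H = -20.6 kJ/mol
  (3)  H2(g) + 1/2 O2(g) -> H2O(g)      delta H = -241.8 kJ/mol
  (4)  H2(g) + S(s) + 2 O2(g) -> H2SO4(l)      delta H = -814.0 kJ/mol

(1) reversed (H2SO3(aq) must end up as a reactant): contributes −x
(2) reversed and × 3 (reverse to put H2S(g) on the reactant side; scale by 3 for the 3 H2S(g)): (-3)·(-20.6) = +61.8 kJ/mol
(3) × 2 (scale by 2 for the 2 H2O(g)): (2)·(-241.8) = -483.6 kJ/mol
(4) × 2 (scale by 2 for the 2 H2SO4(l)): (2)·(-814.0) = -1628.0 kJ/mol
-1441.0 = (+61.8) + (-483.6) + (-1628.0) − x
x = (-1441.0 − (-2049.8)) / (-1) = -608.8 kJ/mol

delta H = -608.8 kJ/mol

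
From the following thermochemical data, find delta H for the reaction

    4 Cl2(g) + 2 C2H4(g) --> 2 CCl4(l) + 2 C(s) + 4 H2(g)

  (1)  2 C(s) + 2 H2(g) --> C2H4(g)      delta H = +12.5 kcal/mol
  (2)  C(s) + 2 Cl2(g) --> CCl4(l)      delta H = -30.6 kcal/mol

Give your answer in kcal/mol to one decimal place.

delta H = -86.2 kcal/mol

(1) reversed and × 2: (-2)·(+12.5) = -25.0 kcal/mol
(2) × 2: (2)·(-30.6) = -61.2 kcal/mol
By Hess's law, delta H = (-2)·(+12.5) + (2)·(-30.6) = -86.2 kcal/mol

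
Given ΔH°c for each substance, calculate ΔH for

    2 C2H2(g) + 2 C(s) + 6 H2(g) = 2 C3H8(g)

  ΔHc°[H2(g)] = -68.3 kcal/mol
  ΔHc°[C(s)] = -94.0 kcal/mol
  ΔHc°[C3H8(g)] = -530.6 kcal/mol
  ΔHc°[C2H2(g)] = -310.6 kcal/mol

ΔH = -157.8 kcal/mol

Using ΔH = Σ nΔHc°(reactants) − Σ nΔHc°(products):
= [2·(-310.6) + 2·(-94.0) + 6·(-68.3)] − [2·(-530.6)]
= -157.8 kcal/mol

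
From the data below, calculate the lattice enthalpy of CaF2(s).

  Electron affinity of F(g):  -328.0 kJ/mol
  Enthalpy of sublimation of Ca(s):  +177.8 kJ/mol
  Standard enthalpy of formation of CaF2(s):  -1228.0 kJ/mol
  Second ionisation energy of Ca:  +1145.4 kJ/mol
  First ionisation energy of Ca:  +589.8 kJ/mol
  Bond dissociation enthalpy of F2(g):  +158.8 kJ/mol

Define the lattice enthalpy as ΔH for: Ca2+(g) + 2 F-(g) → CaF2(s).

U = -2643.8 kJ/mol

ΔHf° = 1·ΔHsub + 1·(ΣIE) + 1·D(F2) + 2·EA + U
-1228.0 = 1·(+177.8) + 1·(+1735.2) + 1·(+158.8) + 2·(-328.0) + U
U = -1228.0 − (+1415.8) = -2643.8 kJ/mol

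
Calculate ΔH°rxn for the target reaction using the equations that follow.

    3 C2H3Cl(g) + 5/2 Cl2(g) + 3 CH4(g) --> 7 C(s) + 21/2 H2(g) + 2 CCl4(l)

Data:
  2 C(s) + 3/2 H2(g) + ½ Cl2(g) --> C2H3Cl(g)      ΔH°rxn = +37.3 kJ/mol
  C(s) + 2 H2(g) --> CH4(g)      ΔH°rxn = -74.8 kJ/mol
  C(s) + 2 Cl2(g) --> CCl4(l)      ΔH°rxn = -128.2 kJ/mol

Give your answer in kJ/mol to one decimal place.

equation 1 reversed and × 3: (-3)·(+37.3) = -111.9 kJ/mol
equation 2 reversed and × 3: (-3)·(-74.8) = +224.4 kJ/mol
equation 3 × 2: (2)·(-128.2) = -256.4 kJ/mol
Summing the manipulated equations, ΔH°rxn = (-111.9) + (+224.4) + (-256.4) = -143.9 kJ/mol

ΔH°rxn = -143.9 kJ/mol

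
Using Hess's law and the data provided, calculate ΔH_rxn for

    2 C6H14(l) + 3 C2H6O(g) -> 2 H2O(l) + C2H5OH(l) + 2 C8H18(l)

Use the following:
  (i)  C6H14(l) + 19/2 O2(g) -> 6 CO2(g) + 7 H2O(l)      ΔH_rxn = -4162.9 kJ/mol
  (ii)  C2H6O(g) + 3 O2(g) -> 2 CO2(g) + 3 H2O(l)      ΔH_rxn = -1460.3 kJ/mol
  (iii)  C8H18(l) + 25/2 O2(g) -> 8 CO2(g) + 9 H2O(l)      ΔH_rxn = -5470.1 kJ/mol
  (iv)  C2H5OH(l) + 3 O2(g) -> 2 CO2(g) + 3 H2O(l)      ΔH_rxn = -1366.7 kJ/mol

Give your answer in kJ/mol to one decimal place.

ΔH_rxn = -399.8 kJ/mol

(i) × 2: (2)·(-4162.9) = -8325.8 kJ/mol
(ii) × 3: (3)·(-1460.3) = -4380.9 kJ/mol
(iii) reversed and × 2: (-2)·(-5470.1) = +10940.2 kJ/mol
(iv) reversed: +1366.7 kJ/mol
ΔH_rxn = (2)·(-4162.9) + (3)·(-1460.3) + (-2)·(-5470.1) + (-1)·(-1366.7) = -399.8 kJ/mol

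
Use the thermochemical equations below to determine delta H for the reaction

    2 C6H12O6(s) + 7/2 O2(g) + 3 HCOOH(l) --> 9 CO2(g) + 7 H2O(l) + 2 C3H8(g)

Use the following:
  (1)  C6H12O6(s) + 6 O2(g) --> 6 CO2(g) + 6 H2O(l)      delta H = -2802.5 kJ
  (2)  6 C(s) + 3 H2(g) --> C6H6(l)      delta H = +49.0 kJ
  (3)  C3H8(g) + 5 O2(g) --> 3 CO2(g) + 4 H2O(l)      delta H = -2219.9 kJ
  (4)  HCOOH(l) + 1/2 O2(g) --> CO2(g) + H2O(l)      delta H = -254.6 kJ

(1) × 2 (×2 to match 2 C6H12O6(s) in the target): (2)·(-2802.5) = -5605.0 kJ
(2): not needed (C6H6(l) appears nowhere else).
(3) reversed and × 2 (reverse to put C3H8(g) on the product side; scale by 2 for the 2 C3H8(g)): (-2)·(-2219.9) = +4439.8 kJ
(4) × 3 (scale by 3 for the 3 HCOOH(l)): (3)·(-254.6) = -763.8 kJ
delta H = (-5605.0) + (+4439.8) + (-763.8) = -1929.0 kJ

delta H = -1929.0 kJ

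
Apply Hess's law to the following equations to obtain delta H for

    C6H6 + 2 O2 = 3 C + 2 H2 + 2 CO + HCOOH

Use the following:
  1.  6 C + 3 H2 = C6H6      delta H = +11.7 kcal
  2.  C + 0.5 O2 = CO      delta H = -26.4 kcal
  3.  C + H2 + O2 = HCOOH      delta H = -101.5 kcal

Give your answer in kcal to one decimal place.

delta H = -166.0 kcal

eq. 1 reversed (C6H6 must end up as a reactant): -11.7 kcal
eq. 2 × 2 (scale by 2 for the 2 CO): (2)·(-26.4) = -52.8 kcal
eq. 3 as written (HCOOH already on the product side): -101.5 kcal
Combining the equations, delta H = (-1)·(+11.7) + (2)·(-26.4) + (1)·(-101.5) = -166.0 kcal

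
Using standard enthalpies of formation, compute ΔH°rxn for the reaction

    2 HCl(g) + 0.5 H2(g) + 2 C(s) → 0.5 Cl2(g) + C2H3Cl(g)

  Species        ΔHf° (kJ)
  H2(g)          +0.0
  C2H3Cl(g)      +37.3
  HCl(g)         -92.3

Products: 1/2·(+0.0) + 1·(+37.3) = +37.3
Reactants: 2·(-92.3) + 1/2·(+0.0) + 2·(+0.0) = -184.6
ΔH°rxn = (+37.3) − (-184.6) = 221.9 kJ

ΔH°rxn = 221.9 kJ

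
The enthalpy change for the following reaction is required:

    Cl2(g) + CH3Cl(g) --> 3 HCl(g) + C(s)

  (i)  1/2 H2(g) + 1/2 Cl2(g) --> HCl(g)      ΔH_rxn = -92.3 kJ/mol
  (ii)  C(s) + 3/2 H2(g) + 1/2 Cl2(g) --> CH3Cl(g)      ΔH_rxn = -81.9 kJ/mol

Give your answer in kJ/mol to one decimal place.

ΔH_rxn = -195.0 kJ/mol

(i) × 3: (3)·(-92.3) = -276.9 kJ/mol
(ii) reversed: +81.9 kJ/mol
ΔH_rxn = (3)·(-92.3) + (-1)·(-81.9) = -195.0 kJ/mol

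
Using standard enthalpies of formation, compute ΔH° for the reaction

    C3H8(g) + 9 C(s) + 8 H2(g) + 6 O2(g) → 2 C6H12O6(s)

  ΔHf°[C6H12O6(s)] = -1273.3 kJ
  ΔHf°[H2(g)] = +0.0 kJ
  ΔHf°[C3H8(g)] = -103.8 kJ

Products: 2·(-1273.3) = -2546.6
Reactants: 1·(-103.8) + 9·(+0.0) + 8·(+0.0) + 6·(+0.0) = -103.8
ΔH° = (-2546.6) − (-103.8) = -2442.8 kJ

ΔH° = -2442.8 kJ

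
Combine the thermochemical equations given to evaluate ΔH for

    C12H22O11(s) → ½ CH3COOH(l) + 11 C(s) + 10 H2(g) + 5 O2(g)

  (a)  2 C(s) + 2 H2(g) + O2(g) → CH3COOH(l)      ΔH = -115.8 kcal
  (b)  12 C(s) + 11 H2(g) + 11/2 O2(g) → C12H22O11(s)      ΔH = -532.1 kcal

(a) × 1/2: (1/2)·(-115.8) = -57.9 kcal
(b) reversed: +532.1 kcal
By Hess's law, ΔH = (1/2)·(-115.8) + (-1)·(-532.1) = 474.2 kcal

ΔH = 474.2 kcal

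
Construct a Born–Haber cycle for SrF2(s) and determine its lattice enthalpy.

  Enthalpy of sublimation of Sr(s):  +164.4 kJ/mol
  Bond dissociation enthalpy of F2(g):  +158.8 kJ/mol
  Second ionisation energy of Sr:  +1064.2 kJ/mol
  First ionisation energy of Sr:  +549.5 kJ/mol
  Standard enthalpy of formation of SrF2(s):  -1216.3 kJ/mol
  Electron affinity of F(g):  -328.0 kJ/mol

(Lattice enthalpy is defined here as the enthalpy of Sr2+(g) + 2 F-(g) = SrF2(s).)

ΔHf° = 1·ΔHsub + 1·(ΣIE) + 1·D(F2) + 2·EA + U
-1216.3 = 1·(+164.4) + 1·(+1613.7) + 1·(+158.8) + 2·(-328.0) + U
U = -1216.3 − (+1280.9) = -2497.2 kJ/mol

U = -2497.2 kJ/mol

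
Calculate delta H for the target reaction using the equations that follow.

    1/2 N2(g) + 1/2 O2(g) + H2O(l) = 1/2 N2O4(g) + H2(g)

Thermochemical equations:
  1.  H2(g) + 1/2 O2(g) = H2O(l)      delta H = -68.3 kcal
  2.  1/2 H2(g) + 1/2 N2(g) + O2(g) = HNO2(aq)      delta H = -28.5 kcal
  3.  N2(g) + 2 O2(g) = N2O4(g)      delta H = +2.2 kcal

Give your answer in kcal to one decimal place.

eq. 1 reversed: +68.3 kcal
eq. 2: not needed.
eq. 3 × 1/2: (1/2)·(+2.2) = +1.1 kcal
delta H = (+68.3) + (+1.1) = 69.4 kcal

delta H = 69.4 kcal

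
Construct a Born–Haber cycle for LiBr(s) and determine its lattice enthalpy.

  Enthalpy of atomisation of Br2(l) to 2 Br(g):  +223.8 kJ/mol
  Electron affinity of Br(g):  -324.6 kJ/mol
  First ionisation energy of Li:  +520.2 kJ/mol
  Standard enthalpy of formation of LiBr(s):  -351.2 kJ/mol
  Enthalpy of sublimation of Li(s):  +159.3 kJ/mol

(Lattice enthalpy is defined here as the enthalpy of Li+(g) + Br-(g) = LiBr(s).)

ΔHf° = 1·ΔHsub + 1·(ΣIE) + 1/2·D(Br2) + 1·EA + U
-351.2 = 1·(+159.3) + 1·(+520.2) + 1/2·(+223.8) + 1·(-324.6) + U
U = -351.2 − (+466.8) = -818.0 kJ/mol

U = -818.0 kJ/mol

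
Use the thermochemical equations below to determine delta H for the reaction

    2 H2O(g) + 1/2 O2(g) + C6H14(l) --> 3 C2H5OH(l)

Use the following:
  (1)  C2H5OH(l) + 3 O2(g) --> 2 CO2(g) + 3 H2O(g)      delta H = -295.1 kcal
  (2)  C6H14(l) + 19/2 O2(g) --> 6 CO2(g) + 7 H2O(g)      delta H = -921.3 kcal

(1) reversed and × 3 (reverse to put C2H5OH(l) on the product side; scale by 3 for the 3 C2H5OH(l)): (-3)·(-295.1) = +885.3 kcal
(2) as written (C6H14(l) already on the reactant side): -921.3 kcal
delta H = (+885.3) + (-921.3) = -36.0 kcal

delta H = -36.0 kcal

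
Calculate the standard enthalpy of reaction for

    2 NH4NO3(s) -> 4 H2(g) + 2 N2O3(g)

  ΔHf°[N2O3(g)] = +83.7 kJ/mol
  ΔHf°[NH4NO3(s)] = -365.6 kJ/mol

ΔH_rxn = 898.6 kJ/mol

Products: 4·(+0.0) + 2·(+83.7) = +167.4
Reactants: 2·(-365.6) = -731.2
ΔH_rxn = (+167.4) − (-731.2) = 898.6 kJ/mol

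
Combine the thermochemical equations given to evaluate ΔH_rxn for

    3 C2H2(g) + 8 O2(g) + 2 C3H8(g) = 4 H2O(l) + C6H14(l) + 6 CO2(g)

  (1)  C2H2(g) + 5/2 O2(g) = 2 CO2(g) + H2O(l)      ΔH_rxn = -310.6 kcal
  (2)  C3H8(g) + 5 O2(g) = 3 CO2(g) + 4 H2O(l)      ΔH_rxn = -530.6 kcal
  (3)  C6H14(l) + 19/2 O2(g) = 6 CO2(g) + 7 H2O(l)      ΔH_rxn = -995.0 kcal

ΔH_rxn = -998.0 kcal

(1) × 3 (scale by 3 for the 3 C2H2(g)): (3)·(-310.6) = -931.8 kcal
(2) × 2 (scale by 2 for the 2 C3H8(g)): (2)·(-530.6) = -1061.2 kcal
(3) reversed (reverse to put C6H14(l) on the product side): +995.0 kcal
ΔH_rxn = (3)·(-310.6) + (2)·(-530.6) + (-1)·(-995.0) = -998.0 kcal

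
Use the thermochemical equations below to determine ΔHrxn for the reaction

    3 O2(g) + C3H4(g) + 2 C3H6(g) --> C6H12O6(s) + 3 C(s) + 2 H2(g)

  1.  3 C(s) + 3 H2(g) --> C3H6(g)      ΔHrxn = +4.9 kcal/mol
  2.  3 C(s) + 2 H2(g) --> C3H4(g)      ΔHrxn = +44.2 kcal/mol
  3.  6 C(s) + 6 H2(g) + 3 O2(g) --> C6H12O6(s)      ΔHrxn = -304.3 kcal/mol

eq. 1 reversed and × 2: (-2)·(+4.9) = -9.8 kcal/mol
eq. 2 reversed: -44.2 kcal/mol
eq. 3 as written: -304.3 kcal/mol
Since enthalpy is a state function, ΔHrxn = (-2)·(+4.9) + (-1)·(+44.2) + (1)·(-304.3) = -358.3 kcal/mol

ΔHrxn = -358.3 kcal/mol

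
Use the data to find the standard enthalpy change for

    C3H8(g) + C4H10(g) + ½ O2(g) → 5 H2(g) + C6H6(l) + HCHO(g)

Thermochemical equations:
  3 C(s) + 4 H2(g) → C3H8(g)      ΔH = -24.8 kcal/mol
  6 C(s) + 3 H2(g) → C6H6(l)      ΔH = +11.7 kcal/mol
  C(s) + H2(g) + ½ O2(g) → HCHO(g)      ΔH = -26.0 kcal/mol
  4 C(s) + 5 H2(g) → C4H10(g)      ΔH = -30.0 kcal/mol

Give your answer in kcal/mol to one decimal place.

equation 1 reversed: +24.8 kcal/mol
equation 2 as written: +11.7 kcal/mol
equation 3 as written: -26.0 kcal/mol
equation 4 reversed: +30.0 kcal/mol
ΔH = (-1)·(-24.8) + (1)·(+11.7) + (1)·(-26.0) + (-1)·(-30.0) = 40.5 kcal/mol

ΔH = 40.5 kcal/mol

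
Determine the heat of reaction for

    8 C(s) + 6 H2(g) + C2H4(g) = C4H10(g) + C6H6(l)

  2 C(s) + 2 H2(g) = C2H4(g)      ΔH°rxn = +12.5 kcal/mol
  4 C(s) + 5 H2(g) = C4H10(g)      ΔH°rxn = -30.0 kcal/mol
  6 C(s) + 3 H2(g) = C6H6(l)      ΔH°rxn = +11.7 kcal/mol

equation 1 reversed (C2H4(g) must end up as a reactant): -12.5 kcal/mol
equation 2 as written (C4H10(g) already on the product side): -30.0 kcal/mol
equation 3 as written (C6H6(l) already on the product side): +11.7 kcal/mol
Since enthalpy is a state function, ΔH°rxn = (-12.5) + (-30.0) + (+11.7) = -30.8 kcal/mol

ΔH°rxn = -30.8 kcal/mol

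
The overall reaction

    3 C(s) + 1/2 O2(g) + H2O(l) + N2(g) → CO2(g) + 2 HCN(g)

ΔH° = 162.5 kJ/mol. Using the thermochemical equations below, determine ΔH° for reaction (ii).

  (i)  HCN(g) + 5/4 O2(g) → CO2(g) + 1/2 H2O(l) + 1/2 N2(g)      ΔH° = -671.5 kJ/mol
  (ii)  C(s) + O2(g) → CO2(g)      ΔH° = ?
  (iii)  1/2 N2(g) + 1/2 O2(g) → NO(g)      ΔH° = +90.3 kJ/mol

ΔH° = -393.5 kJ/mol

(i) reversed and × 2: (-2)·(-671.5) = +1343.0 kJ/mol
(ii) × 3: contributes 3·x
(iii): not needed.
+162.5 = (+1343.0) + 3·x
x = (+162.5 − (+1343.0)) / (3) = -393.5 kJ/mol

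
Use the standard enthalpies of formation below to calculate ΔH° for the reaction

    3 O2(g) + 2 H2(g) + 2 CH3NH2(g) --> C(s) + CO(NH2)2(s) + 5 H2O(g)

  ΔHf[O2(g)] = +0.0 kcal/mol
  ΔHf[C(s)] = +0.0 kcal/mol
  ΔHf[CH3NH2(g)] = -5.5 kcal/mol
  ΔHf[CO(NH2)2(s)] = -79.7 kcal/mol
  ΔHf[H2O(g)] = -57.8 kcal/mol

ΔH° = -357.7 kcal/mol

ΔH°rxn = Σ nΔHf°(products) − Σ nΔHf°(reactants).
Products: 1·(+0.0) + 1·(-79.7) + 5·(-57.8) = -368.7
Reactants: 3·(+0.0) + 2·(+0.0) + 2·(-5.5) = -11.0
ΔH° = (-368.7) − (-11.0) = -357.7 kcal/mol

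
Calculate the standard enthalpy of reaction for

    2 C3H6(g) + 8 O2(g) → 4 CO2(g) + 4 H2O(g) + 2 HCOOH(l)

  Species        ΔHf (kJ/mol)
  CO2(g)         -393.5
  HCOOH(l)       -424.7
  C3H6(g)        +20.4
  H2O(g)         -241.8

ΔH°rxn = -3431.4 kJ/mol

Products: 4·(-393.5) + 4·(-241.8) + 2·(-424.7) = -3390.6
Reactants: 2·(+20.4) + 8·(+0.0) = +40.8
ΔH°rxn = (-3390.6) − (+40.8) = -3431.4 kJ/mol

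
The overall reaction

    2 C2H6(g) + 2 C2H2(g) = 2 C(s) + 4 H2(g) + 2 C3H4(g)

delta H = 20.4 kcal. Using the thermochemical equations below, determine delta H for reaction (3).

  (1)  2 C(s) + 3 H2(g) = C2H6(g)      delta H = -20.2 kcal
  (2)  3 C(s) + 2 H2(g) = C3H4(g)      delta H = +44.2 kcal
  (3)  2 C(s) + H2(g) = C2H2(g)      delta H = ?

(1) reversed and × 2: (-2)·(-20.2) = +40.4 kcal
(2) × 2: (2)·(+44.2) = +88.4 kcal
(3) reversed and × 2: contributes −2·x
+20.4 = (+40.4) + (+88.4) − 2·x
x = (+20.4 − (+128.8)) / (-2) = 54.2 kcal

delta H = 54.2 kcal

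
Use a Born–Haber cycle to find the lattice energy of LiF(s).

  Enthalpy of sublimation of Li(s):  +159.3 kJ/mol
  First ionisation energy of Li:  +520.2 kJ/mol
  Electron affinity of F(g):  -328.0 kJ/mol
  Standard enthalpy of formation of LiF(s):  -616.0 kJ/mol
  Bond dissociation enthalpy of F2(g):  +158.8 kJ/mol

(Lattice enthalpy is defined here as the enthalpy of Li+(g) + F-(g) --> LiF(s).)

U = -1046.9 kJ/mol

ΔHf° = 1·ΔHsub + 1·(ΣIE) + 1/2·D(F2) + 1·EA + U
-616.0 = 1·(+159.3) + 1·(+520.2) + 1/2·(+158.8) + 1·(-328.0) + U
U = -616.0 − (+430.9) = -1046.9 kJ/mol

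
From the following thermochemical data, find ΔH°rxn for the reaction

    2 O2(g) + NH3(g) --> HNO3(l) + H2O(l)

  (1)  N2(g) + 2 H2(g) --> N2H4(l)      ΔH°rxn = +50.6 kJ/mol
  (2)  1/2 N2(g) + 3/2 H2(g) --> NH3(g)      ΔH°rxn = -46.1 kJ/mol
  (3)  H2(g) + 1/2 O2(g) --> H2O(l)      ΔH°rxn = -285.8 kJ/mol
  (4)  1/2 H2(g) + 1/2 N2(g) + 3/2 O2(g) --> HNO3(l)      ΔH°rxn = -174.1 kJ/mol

ΔH°rxn = -413.8 kJ/mol

(1): not needed (N2H4(l) appears nowhere else).
(2) reversed (NH3(g) must end up as a reactant): +46.1 kJ/mol
(3) as written (H2O(l) already on the product side): -285.8 kJ/mol
(4) as written (HNO3(l) already on the product side): -174.1 kJ/mol
By Hess's law, ΔH°rxn = (-1)·(-46.1) + (1)·(-285.8) + (1)·(-174.1) = -413.8 kJ/mol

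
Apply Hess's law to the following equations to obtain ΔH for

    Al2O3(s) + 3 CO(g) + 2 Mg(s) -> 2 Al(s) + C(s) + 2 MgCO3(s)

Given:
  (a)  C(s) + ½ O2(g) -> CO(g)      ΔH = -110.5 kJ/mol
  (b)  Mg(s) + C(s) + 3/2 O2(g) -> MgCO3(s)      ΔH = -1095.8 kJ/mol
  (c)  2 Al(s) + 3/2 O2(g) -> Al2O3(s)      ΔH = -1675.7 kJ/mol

(a) reversed and × 3 (reverse to put CO(g) on the reactant side; ×3 to match 3 CO(g) in the target): (-3)·(-110.5) = +331.5 kJ/mol
(b) × 2 (×2 to match 2 MgCO3(s) in the target): (2)·(-1095.8) = -2191.6 kJ/mol
(c) reversed (reverse to put Al2O3(s) on the reactant side): +1675.7 kJ/mol
Combining the equations, ΔH = (-3)·(-110.5) + (2)·(-1095.8) + (-1)·(-1675.7) = -184.4 kJ/mol

ΔH = -184.4 kJ/mol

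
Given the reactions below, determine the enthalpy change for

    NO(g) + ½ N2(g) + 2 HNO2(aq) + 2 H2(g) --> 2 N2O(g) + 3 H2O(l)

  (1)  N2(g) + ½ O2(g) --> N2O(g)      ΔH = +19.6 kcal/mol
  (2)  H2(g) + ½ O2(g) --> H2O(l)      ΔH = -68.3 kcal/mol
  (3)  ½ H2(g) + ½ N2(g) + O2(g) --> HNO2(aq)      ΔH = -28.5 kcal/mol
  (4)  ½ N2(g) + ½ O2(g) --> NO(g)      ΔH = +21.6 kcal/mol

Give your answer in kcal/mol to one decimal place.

ΔH = -130.3 kcal/mol

(1) × 2 (×2 to match 2 N2O(g) in the target): (2)·(+19.6) = +39.2 kcal/mol
(2) × 3 (×3 to match 3 H2O(l) in the target): (3)·(-68.3) = -204.9 kcal/mol
(3) reversed and × 2 (reverse to put HNO2(aq) on the reactant side; scale by 2 for the 2 HNO2(aq)): (-2)·(-28.5) = +57.0 kcal/mol
(4) reversed (NO(g) must end up as a reactant): -21.6 kcal/mol
Since enthalpy is a state function, ΔH = (2)·(+19.6) + (3)·(-68.3) + (-2)·(-28.5) + (-1)·(+21.6) = -130.3 kcal/mol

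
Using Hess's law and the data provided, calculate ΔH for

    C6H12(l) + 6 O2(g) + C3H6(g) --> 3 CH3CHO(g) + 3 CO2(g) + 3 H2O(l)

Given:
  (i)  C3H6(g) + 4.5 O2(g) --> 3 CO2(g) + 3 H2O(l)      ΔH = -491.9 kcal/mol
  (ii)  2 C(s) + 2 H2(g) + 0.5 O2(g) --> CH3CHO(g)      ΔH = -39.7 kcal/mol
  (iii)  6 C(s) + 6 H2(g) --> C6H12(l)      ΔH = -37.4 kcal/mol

(i) as written (C3H6(g) already on the reactant side): -491.9 kcal/mol
(ii) × 3 (scale by 3 for the 3 CH3CHO(g)): (3)·(-39.7) = -119.1 kcal/mol
(iii) reversed (C6H12(l) must end up as a reactant): +37.4 kcal/mol
ΔH = (1)·(-491.9) + (3)·(-39.7) + (-1)·(-37.4) = -573.6 kcal/mol

ΔH = -573.6 kcal/mol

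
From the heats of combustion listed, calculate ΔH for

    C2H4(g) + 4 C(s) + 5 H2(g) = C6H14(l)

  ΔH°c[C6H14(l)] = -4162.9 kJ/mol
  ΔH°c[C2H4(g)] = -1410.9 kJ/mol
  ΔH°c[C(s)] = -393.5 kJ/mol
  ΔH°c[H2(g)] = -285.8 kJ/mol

With combustion enthalpies, reactants minus products:
= [1·(-1410.9) + 4·(-393.5) + 5·(-285.8)] − [1·(-4162.9)]
= -251.0 kJ/mol

ΔH = -251.0 kJ/mol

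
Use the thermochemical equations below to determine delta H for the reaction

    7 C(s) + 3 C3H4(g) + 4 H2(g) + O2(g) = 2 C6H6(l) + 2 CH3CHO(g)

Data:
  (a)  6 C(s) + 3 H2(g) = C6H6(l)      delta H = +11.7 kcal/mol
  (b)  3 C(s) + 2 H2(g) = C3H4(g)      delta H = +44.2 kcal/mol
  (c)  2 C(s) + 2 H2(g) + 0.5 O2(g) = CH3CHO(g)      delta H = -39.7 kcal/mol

(a) × 2 (scale by 2 for the 2 C6H6(l)): (2)·(+11.7) = +23.4 kcal/mol
(b) reversed and × 3 (reverse to put C3H4(g) on the reactant side; ×3 to match 3 C3H4(g) in the target): (-3)·(+44.2) = -132.6 kcal/mol
(c) × 2 (×2 to match 2 CH3CHO(g) in the target): (2)·(-39.7) = -79.4 kcal/mol
By Hess's law, delta H = (+23.4) + (-132.6) + (-79.4) = -188.6 kcal/mol

delta H = -188.6 kcal/mol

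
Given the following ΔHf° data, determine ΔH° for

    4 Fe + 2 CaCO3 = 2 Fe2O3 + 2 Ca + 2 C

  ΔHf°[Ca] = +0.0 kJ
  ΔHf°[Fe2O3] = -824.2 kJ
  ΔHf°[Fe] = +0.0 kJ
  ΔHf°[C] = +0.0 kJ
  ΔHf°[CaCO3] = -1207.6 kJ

ΔH° = 766.8 kJ

Products: 2·(-824.2) + 2·(+0.0) + 2·(+0.0) = -1648.4
Reactants: 4·(+0.0) + 2·(-1207.6) = -2415.2
ΔH° = (-1648.4) − (-2415.2) = 766.8 kJ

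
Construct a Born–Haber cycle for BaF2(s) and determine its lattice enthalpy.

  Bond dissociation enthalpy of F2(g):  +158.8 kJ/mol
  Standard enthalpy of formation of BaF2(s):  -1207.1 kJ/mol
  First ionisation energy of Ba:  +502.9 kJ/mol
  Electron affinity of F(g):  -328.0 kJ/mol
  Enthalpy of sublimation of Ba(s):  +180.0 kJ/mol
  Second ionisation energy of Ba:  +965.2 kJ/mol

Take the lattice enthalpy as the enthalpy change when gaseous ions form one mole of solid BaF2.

ΔHf° = 1·ΔHsub + 1·(ΣIE) + 1·D(F2) + 2·EA + U
-1207.1 = 1·(+180.0) + 1·(+1468.1) + 1·(+158.8) + 2·(-328.0) + U
U = -1207.1 − (+1150.9) = -2358.0 kJ/mol

U = -2358.0 kJ/mol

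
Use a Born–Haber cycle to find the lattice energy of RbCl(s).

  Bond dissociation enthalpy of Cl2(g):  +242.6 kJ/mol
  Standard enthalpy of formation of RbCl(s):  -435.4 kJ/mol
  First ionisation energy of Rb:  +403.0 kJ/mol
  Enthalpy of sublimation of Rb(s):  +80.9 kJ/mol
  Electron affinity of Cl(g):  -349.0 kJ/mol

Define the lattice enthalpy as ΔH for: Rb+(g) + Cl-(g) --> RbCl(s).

U = -691.6 kJ/mol

ΔHf° = 1·ΔHsub + 1·(ΣIE) + 1/2·D(Cl2) + 1·EA + U
-435.4 = 1·(+80.9) + 1·(+403.0) + 1/2·(+242.6) + 1·(-349.0) + U
U = -435.4 − (+256.2) = -691.6 kJ/mol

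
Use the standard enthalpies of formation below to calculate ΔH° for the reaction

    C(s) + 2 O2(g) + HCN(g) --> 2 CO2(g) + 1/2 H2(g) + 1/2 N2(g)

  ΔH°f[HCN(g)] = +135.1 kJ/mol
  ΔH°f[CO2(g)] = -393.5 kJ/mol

Products: 2·(-393.5) + 1/2·(+0.0) + 1/2·(+0.0) = -787.0
Reactants: 1·(+0.0) + 2·(+0.0) + 1·(+135.1) = +135.1
ΔH° = (-787.0) − (+135.1) = -922.1 kJ/mol

ΔH° = -922.1 kJ/mol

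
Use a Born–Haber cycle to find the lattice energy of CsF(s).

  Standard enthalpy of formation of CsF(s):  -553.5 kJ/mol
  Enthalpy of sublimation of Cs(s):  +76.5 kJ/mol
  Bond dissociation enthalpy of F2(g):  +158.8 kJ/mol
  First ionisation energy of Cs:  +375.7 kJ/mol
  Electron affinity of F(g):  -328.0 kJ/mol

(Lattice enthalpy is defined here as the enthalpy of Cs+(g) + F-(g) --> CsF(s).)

U = -757.1 kJ/mol

ΔHf° = 1·ΔHsub + 1·(ΣIE) + 1/2·D(F2) + 1·EA + U
-553.5 = 1·(+76.5) + 1·(+375.7) + 1/2·(+158.8) + 1·(-328.0) + U
U = -553.5 − (+203.6) = -757.1 kJ/mol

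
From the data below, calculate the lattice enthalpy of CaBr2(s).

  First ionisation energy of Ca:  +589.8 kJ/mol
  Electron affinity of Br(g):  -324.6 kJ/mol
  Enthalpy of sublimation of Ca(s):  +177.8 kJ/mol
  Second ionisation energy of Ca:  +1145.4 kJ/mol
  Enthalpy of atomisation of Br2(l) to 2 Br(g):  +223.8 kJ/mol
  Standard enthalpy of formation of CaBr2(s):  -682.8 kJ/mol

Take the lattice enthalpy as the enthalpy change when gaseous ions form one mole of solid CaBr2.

ΔHf° = 1·ΔHsub + 1·(ΣIE) + 1·D(Br2) + 2·EA + U
-682.8 = 1·(+177.8) + 1·(+1735.2) + 1·(+223.8) + 2·(-324.6) + U
U = -682.8 − (+1487.6) = -2170.4 kJ/mol

U = -2170.4 kJ/mol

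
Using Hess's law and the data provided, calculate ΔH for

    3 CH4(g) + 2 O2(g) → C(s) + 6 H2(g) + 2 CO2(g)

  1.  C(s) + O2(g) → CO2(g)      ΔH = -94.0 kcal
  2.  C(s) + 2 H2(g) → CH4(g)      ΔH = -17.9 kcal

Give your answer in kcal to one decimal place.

ΔH = -134.3 kcal

eq. 1 × 2: (2)·(-94.0) = -188.0 kcal
eq. 2 reversed and × 3: (-3)·(-17.9) = +53.7 kcal
Combining the equations, ΔH = (-188.0) + (+53.7) = -134.3 kcal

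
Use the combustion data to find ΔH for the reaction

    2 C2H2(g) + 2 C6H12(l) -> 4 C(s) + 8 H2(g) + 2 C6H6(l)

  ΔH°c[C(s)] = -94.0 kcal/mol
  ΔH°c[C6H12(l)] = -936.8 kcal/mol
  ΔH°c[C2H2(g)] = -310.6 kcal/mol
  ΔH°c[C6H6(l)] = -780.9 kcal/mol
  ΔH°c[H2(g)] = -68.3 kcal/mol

Using ΔH = Σ nΔHc°(reactants) − Σ nΔHc°(products):
= [2·(-310.6) + 2·(-936.8)] − [4·(-94.0) + 8·(-68.3) + 2·(-780.9)]
= -10.6 kcal/mol

ΔH = -10.6 kcal/mol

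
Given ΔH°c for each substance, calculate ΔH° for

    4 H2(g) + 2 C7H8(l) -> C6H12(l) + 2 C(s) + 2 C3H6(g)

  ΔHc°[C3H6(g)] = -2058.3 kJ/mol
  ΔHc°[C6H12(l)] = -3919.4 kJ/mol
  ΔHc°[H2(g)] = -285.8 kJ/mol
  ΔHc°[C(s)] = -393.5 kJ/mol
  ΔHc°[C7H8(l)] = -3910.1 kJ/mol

With combustion enthalpies, reactants minus products:
= [4·(-285.8) + 2·(-3910.1)] − [1·(-3919.4) + 2·(-393.5) + 2·(-2058.3)]
= -140.4 kJ/mol

ΔH° = -140.4 kJ/mol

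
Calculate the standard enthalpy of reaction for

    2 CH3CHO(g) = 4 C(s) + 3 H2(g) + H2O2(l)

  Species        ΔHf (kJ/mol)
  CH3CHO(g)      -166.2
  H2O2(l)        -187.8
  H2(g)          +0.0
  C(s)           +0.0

ΔH°rxn = 144.6 kJ/mol

Products: 4·(+0.0) + 3·(+0.0) + 1·(-187.8) = -187.8
Reactants: 2·(-166.2) = -332.4
ΔH°rxn = (-187.8) − (-332.4) = 144.6 kJ/mol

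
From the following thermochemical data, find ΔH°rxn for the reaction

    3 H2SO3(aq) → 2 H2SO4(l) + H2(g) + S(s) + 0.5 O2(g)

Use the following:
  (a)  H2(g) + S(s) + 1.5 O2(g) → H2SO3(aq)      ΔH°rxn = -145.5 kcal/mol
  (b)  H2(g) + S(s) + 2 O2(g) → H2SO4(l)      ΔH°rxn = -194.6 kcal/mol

ΔH°rxn = 47.3 kcal/mol

(a) reversed and × 3: (-3)·(-145.5) = +436.5 kcal/mol
(b) × 2: (2)·(-194.6) = -389.2 kcal/mol
ΔH°rxn = (-3)·(-145.5) + (2)·(-194.6) = 47.3 kcal/mol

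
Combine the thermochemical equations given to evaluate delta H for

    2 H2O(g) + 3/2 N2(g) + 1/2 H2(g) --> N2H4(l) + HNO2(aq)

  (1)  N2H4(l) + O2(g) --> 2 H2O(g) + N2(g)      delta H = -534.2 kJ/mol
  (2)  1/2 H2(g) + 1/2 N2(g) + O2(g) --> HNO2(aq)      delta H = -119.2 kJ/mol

delta H = 415.0 kJ/mol

(1) reversed: +534.2 kJ/mol
(2) as written: -119.2 kJ/mol
Summing the manipulated equations, delta H = (+534.2) + (-119.2) = 415.0 kJ/mol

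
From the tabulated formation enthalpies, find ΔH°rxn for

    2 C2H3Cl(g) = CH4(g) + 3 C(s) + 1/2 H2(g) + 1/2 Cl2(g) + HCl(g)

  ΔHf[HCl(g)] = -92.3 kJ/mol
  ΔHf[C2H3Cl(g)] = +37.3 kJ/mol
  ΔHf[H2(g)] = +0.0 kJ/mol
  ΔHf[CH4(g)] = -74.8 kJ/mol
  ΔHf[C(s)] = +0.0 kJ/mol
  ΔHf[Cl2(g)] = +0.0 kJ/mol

Products: 1·(-74.8) + 3·(+0.0) + 1/2·(+0.0) + 1/2·(+0.0) + 1·(-92.3) = -167.1
Reactants: 2·(+37.3) = +74.6
ΔH°rxn = (-167.1) − (+74.6) = -241.7 kJ/mol

ΔH°rxn = -241.7 kJ/mol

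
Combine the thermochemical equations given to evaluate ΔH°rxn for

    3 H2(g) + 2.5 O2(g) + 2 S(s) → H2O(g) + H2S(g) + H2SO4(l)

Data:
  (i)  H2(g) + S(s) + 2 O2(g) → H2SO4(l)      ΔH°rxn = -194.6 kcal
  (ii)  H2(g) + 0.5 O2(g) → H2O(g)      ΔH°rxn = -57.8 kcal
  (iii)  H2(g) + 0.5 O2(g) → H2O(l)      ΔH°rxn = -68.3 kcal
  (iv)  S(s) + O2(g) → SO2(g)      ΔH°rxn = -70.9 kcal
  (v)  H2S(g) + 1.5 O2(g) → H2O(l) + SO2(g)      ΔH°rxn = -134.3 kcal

(i) as written: -194.6 kcal
(ii) as written: -57.8 kcal
(iii) as written: -68.3 kcal
(iv) as written: -70.9 kcal
(v) reversed: +134.3 kcal
Combining the equations, ΔH°rxn = (1)·(-194.6) + (1)·(-57.8) + (1)·(-68.3) + (1)·(-70.9) + (-1)·(-134.3) = -257.3 kcal

ΔH°rxn = -257.3 kcal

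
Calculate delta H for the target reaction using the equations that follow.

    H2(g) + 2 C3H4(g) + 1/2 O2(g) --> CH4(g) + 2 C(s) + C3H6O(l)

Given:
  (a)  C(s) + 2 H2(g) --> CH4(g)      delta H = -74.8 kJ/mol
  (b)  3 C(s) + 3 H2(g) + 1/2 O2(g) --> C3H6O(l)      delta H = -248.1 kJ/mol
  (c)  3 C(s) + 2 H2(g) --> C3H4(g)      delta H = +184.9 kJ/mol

(a) as written (CH4(g) already on the product side): -74.8 kJ/mol
(b) as written (C3H6O(l) already on the product side): -248.1 kJ/mol
(c) reversed and × 2 (reverse to put C3H4(g) on the reactant side; scale by 2 for the 2 C3H4(g)): (-2)·(+184.9) = -369.8 kJ/mol
Combining the equations, delta H = (-74.8) + (-248.1) + (-369.8) = -692.7 kJ/mol

delta H = -692.7 kJ/mol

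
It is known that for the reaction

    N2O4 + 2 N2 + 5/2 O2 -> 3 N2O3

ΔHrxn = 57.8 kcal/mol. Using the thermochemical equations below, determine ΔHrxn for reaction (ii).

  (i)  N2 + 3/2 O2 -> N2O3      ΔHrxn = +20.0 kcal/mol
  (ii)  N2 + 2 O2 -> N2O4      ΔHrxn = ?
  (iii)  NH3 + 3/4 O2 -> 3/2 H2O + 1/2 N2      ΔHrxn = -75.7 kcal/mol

ΔHrxn = 2.2 kcal/mol

(i) × 3: (3)·(+20.0) = +60.0 kcal/mol
(ii) reversed: contributes −x
(iii): not needed.
+57.8 = (+60.0) − x
x = (+57.8 − (+60.0)) / (-1) = 2.2 kcal/mol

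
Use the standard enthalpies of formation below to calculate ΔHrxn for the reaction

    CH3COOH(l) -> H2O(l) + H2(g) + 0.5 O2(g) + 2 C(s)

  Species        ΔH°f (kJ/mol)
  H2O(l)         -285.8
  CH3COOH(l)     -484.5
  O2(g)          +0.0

ΔHrxn = 198.7 kJ/mol

ΔH°rxn = Σ nΔHf°(products) − Σ nΔHf°(reactants).
Products: 1·(-285.8) + 1·(+0.0) + 1/2·(+0.0) + 2·(+0.0) = -285.8
Reactants: 1·(-484.5) = -484.5
ΔHrxn = (-285.8) − (-484.5) = 198.7 kJ/mol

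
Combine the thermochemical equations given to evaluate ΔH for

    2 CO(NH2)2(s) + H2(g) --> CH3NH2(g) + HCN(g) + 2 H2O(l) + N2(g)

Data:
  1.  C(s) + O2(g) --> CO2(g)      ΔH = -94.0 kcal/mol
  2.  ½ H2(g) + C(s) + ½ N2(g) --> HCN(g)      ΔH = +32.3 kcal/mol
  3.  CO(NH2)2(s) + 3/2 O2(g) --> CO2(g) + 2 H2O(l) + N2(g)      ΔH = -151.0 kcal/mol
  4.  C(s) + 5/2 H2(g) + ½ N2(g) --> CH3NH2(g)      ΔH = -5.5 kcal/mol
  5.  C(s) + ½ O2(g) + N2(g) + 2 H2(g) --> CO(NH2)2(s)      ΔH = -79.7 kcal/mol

ΔH = 49.5 kcal/mol

eq. 1 reversed: +94.0 kcal/mol
eq. 2 as written: +32.3 kcal/mol
eq. 3 as written: -151.0 kcal/mol
eq. 4 as written: -5.5 kcal/mol
eq. 5 reversed: +79.7 kcal/mol
Combining the equations, ΔH = (+94.0) + (+32.3) + (-151.0) + (-5.5) + (+79.7) = 49.5 kcal/mol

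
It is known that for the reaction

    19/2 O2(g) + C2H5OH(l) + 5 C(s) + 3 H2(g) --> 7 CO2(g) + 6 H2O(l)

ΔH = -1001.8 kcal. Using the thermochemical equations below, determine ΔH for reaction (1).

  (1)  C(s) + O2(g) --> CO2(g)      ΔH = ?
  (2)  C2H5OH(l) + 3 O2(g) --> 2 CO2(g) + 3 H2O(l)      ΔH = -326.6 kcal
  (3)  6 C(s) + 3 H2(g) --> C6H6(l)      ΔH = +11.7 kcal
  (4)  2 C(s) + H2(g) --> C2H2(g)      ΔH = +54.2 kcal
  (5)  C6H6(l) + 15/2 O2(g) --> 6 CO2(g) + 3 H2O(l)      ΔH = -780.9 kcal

ΔH = -94.0 kcal

(1) reversed: contributes −x
(2) as written (C2H5OH(l) already on the reactant side): -326.6 kcal
(3) as written: +11.7 kcal
(4): not needed (C2H2(g) appears nowhere else).
(5) as written: -780.9 kcal
-1001.8 = (-326.6) + (+11.7) + (-780.9) − x
x = (-1001.8 − (-1095.8)) / (-1) = -94.0 kcal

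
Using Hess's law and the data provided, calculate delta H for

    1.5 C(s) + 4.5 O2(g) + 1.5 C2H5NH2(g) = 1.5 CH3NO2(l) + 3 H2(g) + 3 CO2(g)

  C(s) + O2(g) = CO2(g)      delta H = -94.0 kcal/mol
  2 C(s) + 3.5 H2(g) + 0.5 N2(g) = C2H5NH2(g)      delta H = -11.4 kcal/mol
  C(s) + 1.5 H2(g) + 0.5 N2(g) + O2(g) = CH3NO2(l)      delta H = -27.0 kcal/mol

delta H = -305.4 kcal/mol

equation 1 × 3 (scale by 3 for the 3 CO2(g)): (3)·(-94.0) = -282.0 kcal/mol
equation 2 reversed and × 3/2 (C2H5NH2(g) must end up as a reactant; ×3/2 to match 3/2 C2H5NH2(g) in the target): (-3/2)·(-11.4) = +17.1 kcal/mol
equation 3 × 3/2 (scale by 3/2 for the 3/2 CH3NO2(l)): (3/2)·(-27.0) = -40.5 kcal/mol
Summing the manipulated equations, delta H = (-282.0) + (+17.1) + (-40.5) = -305.4 kcal/mol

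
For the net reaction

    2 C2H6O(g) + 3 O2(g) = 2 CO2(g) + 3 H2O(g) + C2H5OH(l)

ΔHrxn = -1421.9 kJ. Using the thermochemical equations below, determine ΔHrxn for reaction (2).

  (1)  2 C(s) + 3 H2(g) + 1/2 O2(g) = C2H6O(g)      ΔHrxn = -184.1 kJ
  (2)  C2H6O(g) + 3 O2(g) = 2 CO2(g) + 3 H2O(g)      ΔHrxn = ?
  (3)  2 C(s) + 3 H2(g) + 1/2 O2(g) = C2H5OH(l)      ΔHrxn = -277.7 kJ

ΔHrxn = -1328.3 kJ

(1) reversed: +184.1 kJ
(2) as written: contributes x
(3) as written: -277.7 kJ
-1421.9 = (+184.1) + (-277.7) + x
x = (-1421.9 − (-93.6)) / (1) = -1328.3 kJ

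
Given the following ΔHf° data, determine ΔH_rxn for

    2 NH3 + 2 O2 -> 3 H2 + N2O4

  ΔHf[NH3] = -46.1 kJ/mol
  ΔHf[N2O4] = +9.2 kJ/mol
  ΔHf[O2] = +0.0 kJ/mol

Products: 3·(+0.0) + 1·(+9.2) = +9.2
Reactants: 2·(-46.1) + 2·(+0.0) = -92.2
ΔH_rxn = (+9.2) − (-92.2) = 101.4 kJ/mol

ΔH_rxn = 101.4 kJ/mol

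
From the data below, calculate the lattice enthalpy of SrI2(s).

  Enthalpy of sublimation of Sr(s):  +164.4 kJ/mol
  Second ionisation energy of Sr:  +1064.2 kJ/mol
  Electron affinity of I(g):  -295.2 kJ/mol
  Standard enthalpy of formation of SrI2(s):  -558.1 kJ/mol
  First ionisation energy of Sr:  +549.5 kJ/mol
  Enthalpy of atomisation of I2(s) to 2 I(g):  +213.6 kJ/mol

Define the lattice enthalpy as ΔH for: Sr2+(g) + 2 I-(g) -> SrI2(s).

ΔHf° = 1·ΔHsub + 1·(ΣIE) + 1·D(I2) + 2·EA + U
-558.1 = 1·(+164.4) + 1·(+1613.7) + 1·(+213.6) + 2·(-295.2) + U
U = -558.1 − (+1401.3) = -1959.4 kJ/mol

U = -1959.4 kJ/mol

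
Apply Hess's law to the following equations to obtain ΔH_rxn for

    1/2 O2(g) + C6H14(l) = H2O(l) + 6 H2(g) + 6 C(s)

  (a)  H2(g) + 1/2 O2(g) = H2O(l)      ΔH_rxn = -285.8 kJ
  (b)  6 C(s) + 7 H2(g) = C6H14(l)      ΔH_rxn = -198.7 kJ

ΔH_rxn = -87.1 kJ

(a) as written (H2O(l) already on the product side): -285.8 kJ
(b) reversed (C6H14(l) must end up as a reactant): +198.7 kJ
ΔH_rxn = (1)·(-285.8) + (-1)·(-198.7) = -87.1 kJ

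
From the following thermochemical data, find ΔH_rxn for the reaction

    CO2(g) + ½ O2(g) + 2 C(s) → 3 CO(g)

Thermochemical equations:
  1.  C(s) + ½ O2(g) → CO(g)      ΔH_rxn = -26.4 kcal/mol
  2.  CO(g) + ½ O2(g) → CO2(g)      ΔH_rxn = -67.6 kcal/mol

ΔH_rxn = 14.8 kcal/mol

eq. 1 × 2 (scale by 2 for the 2 C(s)): (2)·(-26.4) = -52.8 kcal/mol
eq. 2 reversed (reverse to put CO2(g) on the reactant side): +67.6 kcal/mol
Combining the equations, ΔH_rxn = (2)·(-26.4) + (-1)·(-67.6) = 14.8 kcal/mol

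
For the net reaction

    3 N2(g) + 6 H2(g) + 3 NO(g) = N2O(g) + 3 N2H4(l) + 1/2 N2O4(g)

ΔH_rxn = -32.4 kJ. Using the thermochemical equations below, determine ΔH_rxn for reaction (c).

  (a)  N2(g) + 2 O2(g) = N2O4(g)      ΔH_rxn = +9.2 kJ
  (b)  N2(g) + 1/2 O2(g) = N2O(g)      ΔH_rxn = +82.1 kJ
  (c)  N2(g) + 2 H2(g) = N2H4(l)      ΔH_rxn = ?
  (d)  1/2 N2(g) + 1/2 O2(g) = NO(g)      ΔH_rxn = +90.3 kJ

ΔH_rxn = 50.6 kJ

(a) × 1/2 (×1/2 to match 1/2 N2O4(g) in the target): (1/2)·(+9.2) = +4.6 kJ
(b) as written (N2O(g) already on the product side): +82.1 kJ
(c) × 3 (scale by 3 for the 3 N2H4(l)): contributes 3·x
(d) reversed and × 3 (reverse to put NO(g) on the reactant side; scale by 3 for the 3 NO(g)): (-3)·(+90.3) = -270.9 kJ
-32.4 = (+4.6) + (+82.1) + (-270.9) + 3·x
x = (-32.4 − (-184.2)) / (3) = 50.6 kJ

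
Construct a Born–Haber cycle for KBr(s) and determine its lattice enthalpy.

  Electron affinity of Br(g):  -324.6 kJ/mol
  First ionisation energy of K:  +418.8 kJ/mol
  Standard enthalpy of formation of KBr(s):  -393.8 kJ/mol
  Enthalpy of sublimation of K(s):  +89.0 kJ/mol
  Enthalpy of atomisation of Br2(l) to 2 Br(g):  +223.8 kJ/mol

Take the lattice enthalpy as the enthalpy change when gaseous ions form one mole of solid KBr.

U = -688.9 kJ/mol

ΔHf° = 1·ΔHsub + 1·(ΣIE) + 1/2·D(Br2) + 1·EA + U
-393.8 = 1·(+89.0) + 1·(+418.8) + 1/2·(+223.8) + 1·(-324.6) + U
U = -393.8 − (+295.1) = -688.9 kJ/mol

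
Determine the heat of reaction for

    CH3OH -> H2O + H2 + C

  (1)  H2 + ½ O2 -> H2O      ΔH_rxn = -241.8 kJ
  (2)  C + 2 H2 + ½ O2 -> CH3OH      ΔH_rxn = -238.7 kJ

(1) as written (H2O already on the product side): -241.8 kJ
(2) reversed (CH3OH must end up as a reactant): +238.7 kJ
Summing the manipulated equations, ΔH_rxn = (-241.8) + (+238.7) = -3.1 kJ

ΔH_rxn = -3.1 kJ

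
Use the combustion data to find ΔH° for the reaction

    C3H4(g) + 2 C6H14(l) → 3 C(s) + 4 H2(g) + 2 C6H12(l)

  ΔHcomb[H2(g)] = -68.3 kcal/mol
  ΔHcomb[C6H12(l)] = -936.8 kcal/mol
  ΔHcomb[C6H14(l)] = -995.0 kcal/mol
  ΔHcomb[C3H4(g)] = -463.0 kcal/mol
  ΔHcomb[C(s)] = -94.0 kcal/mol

Using ΔH = Σ nΔHc°(reactants) − Σ nΔHc°(products):
= [1·(-463.0) + 2·(-995.0)] − [3·(-94.0) + 4·(-68.3) + 2·(-936.8)]
= -24.2 kcal/mol

ΔH° = -24.2 kcal/mol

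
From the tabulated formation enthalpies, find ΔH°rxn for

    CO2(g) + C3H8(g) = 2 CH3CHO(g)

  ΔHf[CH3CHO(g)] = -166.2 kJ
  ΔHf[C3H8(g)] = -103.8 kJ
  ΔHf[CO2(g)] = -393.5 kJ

ΔH°rxn = 164.9 kJ

ΔH°rxn = Σ nΔHf°(products) − Σ nΔHf°(reactants).
Products: 2·(-166.2) = -332.4
Reactants: 1·(-393.5) + 1·(-103.8) = -497.3
ΔH°rxn = (-332.4) − (-497.3) = 164.9 kJ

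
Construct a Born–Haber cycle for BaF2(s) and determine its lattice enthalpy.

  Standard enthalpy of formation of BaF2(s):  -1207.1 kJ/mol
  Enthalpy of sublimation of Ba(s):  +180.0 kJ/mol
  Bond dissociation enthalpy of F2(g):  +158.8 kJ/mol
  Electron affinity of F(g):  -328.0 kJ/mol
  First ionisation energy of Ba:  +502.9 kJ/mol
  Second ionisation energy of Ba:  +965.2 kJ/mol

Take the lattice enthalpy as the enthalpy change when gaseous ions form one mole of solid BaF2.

U = -2358.0 kJ/mol

ΔHf° = 1·ΔHsub + 1·(ΣIE) + 1·D(F2) + 2·EA + U
-1207.1 = 1·(+180.0) + 1·(+1468.1) + 1·(+158.8) + 2·(-328.0) + U
U = -1207.1 − (+1150.9) = -2358.0 kJ/mol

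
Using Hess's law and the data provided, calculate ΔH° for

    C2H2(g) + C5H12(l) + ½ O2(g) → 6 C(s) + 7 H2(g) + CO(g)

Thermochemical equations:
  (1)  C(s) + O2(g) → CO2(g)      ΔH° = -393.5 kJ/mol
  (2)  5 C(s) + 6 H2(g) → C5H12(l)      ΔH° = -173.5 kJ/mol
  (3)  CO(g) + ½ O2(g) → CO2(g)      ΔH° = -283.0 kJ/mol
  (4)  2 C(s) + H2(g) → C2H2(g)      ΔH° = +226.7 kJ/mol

(1) as written: -393.5 kJ/mol
(2) reversed (C5H12(l) must end up as a reactant): +173.5 kJ/mol
(3) reversed (CO(g) must end up as a product): +283.0 kJ/mol
(4) reversed (C2H2(g) must end up as a reactant): -226.7 kJ/mol
Since enthalpy is a state function, ΔH° = (-393.5) + (+173.5) + (+283.0) + (-226.7) = -163.7 kJ/mol

ΔH° = -163.7 kJ/mol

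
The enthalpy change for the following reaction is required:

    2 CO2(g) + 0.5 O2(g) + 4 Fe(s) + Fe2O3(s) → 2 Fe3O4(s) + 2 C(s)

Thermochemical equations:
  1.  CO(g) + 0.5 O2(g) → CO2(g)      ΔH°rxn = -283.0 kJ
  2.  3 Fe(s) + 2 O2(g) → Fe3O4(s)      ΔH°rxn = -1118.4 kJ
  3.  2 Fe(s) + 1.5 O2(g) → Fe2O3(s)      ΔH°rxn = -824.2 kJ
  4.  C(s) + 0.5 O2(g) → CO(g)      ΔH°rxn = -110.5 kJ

eq. 1 reversed and × 2 (reverse to put CO2(g) on the reactant side; scale by 2 for the 2 CO2(g)): (-2)·(-283.0) = +566.0 kJ
eq. 2 × 2 (scale by 2 for the 2 Fe3O4(s)): (2)·(-1118.4) = -2236.8 kJ
eq. 3 reversed (reverse to put Fe2O3(s) on the reactant side): +824.2 kJ
eq. 4 reversed and × 2 (reverse to put C(s) on the product side; scale by 2 for the 2 C(s)): (-2)·(-110.5) = +221.0 kJ
ΔH°rxn = (+566.0) + (-2236.8) + (+824.2) + (+221.0) = -625.6 kJ

ΔH°rxn = -625.6 kJ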